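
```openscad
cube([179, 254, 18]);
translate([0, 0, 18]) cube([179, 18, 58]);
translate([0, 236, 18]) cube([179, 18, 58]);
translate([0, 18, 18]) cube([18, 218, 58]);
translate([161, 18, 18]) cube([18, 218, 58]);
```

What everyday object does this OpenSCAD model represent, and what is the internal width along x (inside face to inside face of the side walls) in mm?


An open box. The internal width is 143 mm.

A 179×254 base slab with four walls standing on it — an open box. The base is 179 mm wide and the walls are 18 mm thick, so the internal width is 179 − 2 × 18 = 143 mm.


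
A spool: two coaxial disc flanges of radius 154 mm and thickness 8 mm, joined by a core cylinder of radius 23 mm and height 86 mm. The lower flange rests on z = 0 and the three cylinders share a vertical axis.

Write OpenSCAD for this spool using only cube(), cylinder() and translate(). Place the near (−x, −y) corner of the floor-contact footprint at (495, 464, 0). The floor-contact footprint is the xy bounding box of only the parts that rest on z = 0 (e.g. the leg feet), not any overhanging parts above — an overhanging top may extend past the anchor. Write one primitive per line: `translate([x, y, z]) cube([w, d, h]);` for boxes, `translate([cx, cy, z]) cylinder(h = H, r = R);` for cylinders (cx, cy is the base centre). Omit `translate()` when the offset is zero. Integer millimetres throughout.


translate([649, 618, 0]) cylinder(h = 8, r = 154);
translate([649, 618, 8]) cylinder(h = 86, r = 23);
translate([649, 618, 94]) cylinder(h = 8, r = 154);


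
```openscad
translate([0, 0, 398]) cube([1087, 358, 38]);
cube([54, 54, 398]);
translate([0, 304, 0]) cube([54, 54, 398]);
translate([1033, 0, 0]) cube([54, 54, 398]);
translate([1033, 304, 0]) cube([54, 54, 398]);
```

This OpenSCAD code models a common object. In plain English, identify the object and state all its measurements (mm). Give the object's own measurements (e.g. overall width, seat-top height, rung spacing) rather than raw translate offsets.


A long wooden bench with a 1087 mm (x) × 358 mm (y) seat, 38 mm thick, its top surface 436 mm above the floor. Four 54 mm square legs at the seat corners, flush with the edges, run from z = 0 to the seat underside.


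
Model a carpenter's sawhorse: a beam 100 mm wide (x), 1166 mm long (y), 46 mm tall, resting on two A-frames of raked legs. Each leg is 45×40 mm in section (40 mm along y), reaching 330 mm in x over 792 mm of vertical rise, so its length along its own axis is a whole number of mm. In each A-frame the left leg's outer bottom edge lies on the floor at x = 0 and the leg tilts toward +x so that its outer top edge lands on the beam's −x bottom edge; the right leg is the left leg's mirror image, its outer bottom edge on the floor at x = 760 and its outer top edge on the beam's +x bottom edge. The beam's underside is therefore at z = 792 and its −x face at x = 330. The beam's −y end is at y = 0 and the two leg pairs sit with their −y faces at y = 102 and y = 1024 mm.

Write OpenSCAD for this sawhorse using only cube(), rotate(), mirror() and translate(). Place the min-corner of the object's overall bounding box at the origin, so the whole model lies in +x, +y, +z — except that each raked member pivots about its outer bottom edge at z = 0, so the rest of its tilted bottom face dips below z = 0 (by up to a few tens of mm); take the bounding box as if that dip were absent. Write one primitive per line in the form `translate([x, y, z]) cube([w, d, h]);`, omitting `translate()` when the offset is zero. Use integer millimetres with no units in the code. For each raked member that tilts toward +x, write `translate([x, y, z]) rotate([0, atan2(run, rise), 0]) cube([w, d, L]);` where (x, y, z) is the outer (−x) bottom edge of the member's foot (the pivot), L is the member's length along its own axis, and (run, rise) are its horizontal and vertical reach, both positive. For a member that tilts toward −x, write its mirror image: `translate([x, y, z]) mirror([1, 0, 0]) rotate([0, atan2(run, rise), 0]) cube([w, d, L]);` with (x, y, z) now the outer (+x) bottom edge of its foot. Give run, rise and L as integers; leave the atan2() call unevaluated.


translate([330, 0, 792]) cube([100, 1166, 46]);
translate([0, 102, 0]) rotate([0, atan2(330, 792), 0]) cube([45, 40, 858]);
translate([760, 102, 0]) mirror([1, 0, 0]) rotate([0, atan2(330, 792), 0]) cube([45, 40, 858]);
translate([0, 1024, 0]) rotate([0, atan2(330, 792), 0]) cube([45, 40, 858]);
translate([760, 1024, 0]) mirror([1, 0, 0]) rotate([0, atan2(330, 792), 0]) cube([45, 40, 858]);


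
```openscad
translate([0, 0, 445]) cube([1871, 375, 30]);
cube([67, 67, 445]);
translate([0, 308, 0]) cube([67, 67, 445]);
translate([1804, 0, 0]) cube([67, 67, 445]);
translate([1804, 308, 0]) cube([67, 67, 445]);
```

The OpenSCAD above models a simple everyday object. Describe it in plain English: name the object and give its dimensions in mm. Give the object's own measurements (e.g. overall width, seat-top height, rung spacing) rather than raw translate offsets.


A bench: a 1871×375 mm seat slab, 30 mm thick, top at z = 475 mm, on four 67×67 mm square legs flush with the seat corners and standing on z = 0.


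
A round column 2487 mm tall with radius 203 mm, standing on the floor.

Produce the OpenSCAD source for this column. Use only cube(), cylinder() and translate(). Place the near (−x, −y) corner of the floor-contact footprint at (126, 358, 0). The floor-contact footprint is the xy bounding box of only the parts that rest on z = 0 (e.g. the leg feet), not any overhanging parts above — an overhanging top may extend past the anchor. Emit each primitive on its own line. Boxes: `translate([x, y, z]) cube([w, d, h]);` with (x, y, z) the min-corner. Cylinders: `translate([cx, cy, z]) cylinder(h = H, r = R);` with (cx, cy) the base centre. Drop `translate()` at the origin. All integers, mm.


translate([329, 561, 0]) cylinder(h = 2487, r = 203);


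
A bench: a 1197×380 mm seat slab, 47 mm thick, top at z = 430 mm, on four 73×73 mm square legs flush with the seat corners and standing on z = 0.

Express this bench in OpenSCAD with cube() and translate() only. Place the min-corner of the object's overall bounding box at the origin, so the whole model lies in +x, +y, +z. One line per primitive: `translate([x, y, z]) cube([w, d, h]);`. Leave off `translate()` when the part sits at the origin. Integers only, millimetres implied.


translate([0, 0, 383]) cube([1197, 380, 47]);
cube([73, 73, 383]);
translate([0, 307, 0]) cube([73, 73, 383]);
translate([1124, 0, 0]) cube([73, 73, 383]);
translate([1124, 307, 0]) cube([73, 73, 383]);


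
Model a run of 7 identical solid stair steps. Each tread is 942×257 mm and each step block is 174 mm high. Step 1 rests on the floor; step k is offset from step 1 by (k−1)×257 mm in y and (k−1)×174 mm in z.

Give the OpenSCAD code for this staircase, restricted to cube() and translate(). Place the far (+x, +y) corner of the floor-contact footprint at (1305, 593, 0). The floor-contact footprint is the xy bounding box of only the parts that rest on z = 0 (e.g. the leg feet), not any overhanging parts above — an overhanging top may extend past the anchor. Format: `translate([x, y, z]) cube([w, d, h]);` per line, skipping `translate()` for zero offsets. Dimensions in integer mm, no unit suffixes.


translate([363, 336, 0]) cube([942, 257, 174]);
translate([363, 593, 174]) cube([942, 257, 174]);
translate([363, 850, 348]) cube([942, 257, 174]);
translate([363, 1107, 522]) cube([942, 257, 174]);
translate([363, 1364, 696]) cube([942, 257, 174]);
translate([363, 1621, 870]) cube([942, 257, 174]);
translate([363, 1878, 1044]) cube([942, 257, 174]);


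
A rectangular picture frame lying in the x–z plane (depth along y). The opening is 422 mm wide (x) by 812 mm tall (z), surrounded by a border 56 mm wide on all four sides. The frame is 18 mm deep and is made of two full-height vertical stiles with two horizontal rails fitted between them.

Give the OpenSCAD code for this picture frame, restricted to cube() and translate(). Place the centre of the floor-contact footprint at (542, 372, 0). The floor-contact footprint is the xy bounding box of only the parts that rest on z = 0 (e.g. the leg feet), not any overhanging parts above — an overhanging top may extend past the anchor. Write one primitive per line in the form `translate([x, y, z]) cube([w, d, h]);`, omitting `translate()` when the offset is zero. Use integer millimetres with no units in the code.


translate([275, 363, 0]) cube([56, 18, 924]);
translate([753, 363, 0]) cube([56, 18, 924]);
translate([331, 363, 0]) cube([422, 18, 56]);
translate([331, 363, 868]) cube([422, 18, 56]);


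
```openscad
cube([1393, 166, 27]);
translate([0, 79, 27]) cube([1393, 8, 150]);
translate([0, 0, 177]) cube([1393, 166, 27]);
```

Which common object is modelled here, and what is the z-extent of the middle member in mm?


An I-beam. The web height is 150 mm.

Two wide flanges with a thin centred web — an I-beam. Overall 204 mm minus two 27 mm flanges gives a web of 204 − 2·27 = 150 mm.


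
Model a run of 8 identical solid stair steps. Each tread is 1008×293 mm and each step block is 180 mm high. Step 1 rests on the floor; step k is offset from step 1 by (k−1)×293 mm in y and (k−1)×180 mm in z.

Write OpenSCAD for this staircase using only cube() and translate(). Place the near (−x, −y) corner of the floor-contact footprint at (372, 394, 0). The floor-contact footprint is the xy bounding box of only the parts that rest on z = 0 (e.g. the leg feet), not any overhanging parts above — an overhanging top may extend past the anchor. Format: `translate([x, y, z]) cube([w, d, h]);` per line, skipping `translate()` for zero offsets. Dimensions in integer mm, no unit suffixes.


translate([372, 394, 0]) cube([1008, 293, 180]);
translate([372, 687, 180]) cube([1008, 293, 180]);
translate([372, 980, 360]) cube([1008, 293, 180]);
translate([372, 1273, 540]) cube([1008, 293, 180]);
translate([372, 1566, 720]) cube([1008, 293, 180]);
translate([372, 1859, 900]) cube([1008, 293, 180]);
translate([372, 2152, 1080]) cube([1008, 293, 180]);
translate([372, 2445, 1260]) cube([1008, 293, 180]);


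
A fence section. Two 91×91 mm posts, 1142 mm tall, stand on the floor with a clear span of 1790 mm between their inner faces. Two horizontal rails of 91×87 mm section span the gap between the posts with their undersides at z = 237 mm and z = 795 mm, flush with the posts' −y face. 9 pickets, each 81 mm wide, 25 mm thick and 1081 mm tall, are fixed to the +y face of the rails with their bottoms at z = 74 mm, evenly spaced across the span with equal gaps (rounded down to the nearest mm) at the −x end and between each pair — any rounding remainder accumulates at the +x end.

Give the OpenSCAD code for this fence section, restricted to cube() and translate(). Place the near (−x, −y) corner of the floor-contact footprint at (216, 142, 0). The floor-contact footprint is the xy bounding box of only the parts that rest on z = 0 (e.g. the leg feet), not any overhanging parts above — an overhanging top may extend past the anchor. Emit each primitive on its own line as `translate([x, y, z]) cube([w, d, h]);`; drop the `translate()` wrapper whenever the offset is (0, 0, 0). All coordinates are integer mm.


translate([216, 142, 0]) cube([91, 91, 1142]);
translate([2097, 142, 0]) cube([91, 91, 1142]);
translate([307, 142, 237]) cube([1790, 91, 87]);
translate([307, 142, 795]) cube([1790, 91, 87]);
translate([413, 233, 74]) cube([81, 25, 1081]);
translate([600, 233, 74]) cube([81, 25, 1081]);
translate([787, 233, 74]) cube([81, 25, 1081]);
translate([974, 233, 74]) cube([81, 25, 1081]);
translate([1161, 233, 74]) cube([81, 25, 1081]);
translate([1348, 233, 74]) cube([81, 25, 1081]);
translate([1535, 233, 74]) cube([81, 25, 1081]);
translate([1722, 233, 74]) cube([81, 25, 1081]);
translate([1909, 233, 74]) cube([81, 25, 1081]);


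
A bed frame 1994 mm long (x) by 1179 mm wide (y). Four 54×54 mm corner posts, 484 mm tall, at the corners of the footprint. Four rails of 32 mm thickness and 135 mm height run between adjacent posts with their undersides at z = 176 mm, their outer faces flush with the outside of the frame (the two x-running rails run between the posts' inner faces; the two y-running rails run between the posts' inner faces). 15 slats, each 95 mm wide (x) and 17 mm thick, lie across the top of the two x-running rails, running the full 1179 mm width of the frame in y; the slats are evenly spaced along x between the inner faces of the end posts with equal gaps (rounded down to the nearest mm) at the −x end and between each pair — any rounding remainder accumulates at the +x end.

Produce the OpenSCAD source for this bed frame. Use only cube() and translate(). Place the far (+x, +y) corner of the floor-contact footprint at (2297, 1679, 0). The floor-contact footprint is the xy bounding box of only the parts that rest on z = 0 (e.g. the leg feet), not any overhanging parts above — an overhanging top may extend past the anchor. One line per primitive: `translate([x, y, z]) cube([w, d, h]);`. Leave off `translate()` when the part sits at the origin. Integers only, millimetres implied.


translate([303, 500, 0]) cube([54, 54, 484]);
translate([303, 1625, 0]) cube([54, 54, 484]);
translate([2243, 500, 0]) cube([54, 54, 484]);
translate([2243, 1625, 0]) cube([54, 54, 484]);
translate([357, 500, 176]) cube([1886, 32, 135]);
translate([357, 1647, 176]) cube([1886, 32, 135]);
translate([303, 554, 176]) cube([32, 1071, 135]);
translate([2265, 554, 176]) cube([32, 1071, 135]);
translate([385, 500, 311]) cube([95, 1179, 17]);
translate([508, 500, 311]) cube([95, 1179, 17]);
translate([631, 500, 311]) cube([95, 1179, 17]);
translate([754, 500, 311]) cube([95, 1179, 17]);
translate([877, 500, 311]) cube([95, 1179, 17]);
translate([1000, 500, 311]) cube([95, 1179, 17]);
translate([1123, 500, 311]) cube([95, 1179, 17]);
translate([1246, 500, 311]) cube([95, 1179, 17]);
translate([1369, 500, 311]) cube([95, 1179, 17]);
translate([1492, 500, 311]) cube([95, 1179, 17]);
translate([1615, 500, 311]) cube([95, 1179, 17]);
translate([1738, 500, 311]) cube([95, 1179, 17]);
translate([1861, 500, 311]) cube([95, 1179, 17]);
translate([1984, 500, 311]) cube([95, 1179, 17]);
translate([2107, 500, 311]) cube([95, 1179, 17]);


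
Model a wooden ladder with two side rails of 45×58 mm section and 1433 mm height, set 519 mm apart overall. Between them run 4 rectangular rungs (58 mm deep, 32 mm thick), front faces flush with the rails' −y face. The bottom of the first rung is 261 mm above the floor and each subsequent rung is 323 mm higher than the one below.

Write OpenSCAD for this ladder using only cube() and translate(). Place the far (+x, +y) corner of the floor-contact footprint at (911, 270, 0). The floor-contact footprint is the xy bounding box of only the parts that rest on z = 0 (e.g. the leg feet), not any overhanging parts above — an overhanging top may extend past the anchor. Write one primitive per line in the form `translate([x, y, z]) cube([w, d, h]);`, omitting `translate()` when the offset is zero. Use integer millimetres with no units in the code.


translate([392, 212, 0]) cube([45, 58, 1433]);
translate([866, 212, 0]) cube([45, 58, 1433]);
translate([437, 212, 261]) cube([429, 58, 32]);
translate([437, 212, 584]) cube([429, 58, 32]);
translate([437, 212, 907]) cube([429, 58, 32]);
translate([437, 212, 1230]) cube([429, 58, 32]);


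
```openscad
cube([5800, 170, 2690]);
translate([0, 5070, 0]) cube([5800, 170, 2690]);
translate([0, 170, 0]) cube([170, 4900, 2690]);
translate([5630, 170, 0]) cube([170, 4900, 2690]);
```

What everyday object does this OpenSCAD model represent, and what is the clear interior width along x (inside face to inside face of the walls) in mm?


A house (or room) frame. The interior width is 5460 mm.

Four 2690 mm walls enclosing a rectangle with no floor or roof — a room or house frame. Outside width is 5800 mm and wall thickness is 170 mm, so the interior width is 5800 − 2 × 170 = 5460 mm.


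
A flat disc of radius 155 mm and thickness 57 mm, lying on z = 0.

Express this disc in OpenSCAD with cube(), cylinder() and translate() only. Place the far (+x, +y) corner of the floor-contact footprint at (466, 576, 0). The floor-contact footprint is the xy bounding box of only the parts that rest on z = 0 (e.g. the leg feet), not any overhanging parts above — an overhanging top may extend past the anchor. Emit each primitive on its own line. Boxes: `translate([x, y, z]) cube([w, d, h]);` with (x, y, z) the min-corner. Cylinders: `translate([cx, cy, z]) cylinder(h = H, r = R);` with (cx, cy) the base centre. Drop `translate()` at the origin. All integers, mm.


translate([311, 421, 0]) cylinder(h = 57, r = 155);


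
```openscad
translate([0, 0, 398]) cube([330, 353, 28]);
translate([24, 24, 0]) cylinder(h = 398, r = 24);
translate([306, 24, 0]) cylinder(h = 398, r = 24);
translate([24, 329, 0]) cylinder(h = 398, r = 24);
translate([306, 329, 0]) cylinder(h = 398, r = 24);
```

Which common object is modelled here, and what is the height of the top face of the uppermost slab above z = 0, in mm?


A stool. The seat height is 426 mm.

A 330×353×28 slab at z = 398 on four corner cylinders — a stool. The seat top is 398 + 28 = 426 mm.


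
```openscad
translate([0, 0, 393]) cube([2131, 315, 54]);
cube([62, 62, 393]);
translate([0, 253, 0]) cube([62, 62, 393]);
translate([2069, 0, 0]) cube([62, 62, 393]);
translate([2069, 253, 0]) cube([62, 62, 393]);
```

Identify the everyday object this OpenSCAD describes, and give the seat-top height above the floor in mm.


A bench. The seat-top height is 447 mm.

A long slab on four corner posts — a bench. The slab sits at z = 393 with thickness 54, so the top is 393 + 54 = 447 mm.


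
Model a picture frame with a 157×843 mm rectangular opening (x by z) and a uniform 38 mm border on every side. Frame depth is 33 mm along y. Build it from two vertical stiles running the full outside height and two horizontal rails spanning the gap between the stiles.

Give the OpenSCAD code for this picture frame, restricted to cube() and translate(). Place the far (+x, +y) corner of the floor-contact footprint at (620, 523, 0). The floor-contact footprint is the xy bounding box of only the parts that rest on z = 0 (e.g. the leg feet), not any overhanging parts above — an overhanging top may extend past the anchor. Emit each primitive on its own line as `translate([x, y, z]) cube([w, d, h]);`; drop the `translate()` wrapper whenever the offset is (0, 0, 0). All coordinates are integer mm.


translate([387, 490, 0]) cube([38, 33, 919]);
translate([582, 490, 0]) cube([38, 33, 919]);
translate([425, 490, 0]) cube([157, 33, 38]);
translate([425, 490, 881]) cube([157, 33, 38]);


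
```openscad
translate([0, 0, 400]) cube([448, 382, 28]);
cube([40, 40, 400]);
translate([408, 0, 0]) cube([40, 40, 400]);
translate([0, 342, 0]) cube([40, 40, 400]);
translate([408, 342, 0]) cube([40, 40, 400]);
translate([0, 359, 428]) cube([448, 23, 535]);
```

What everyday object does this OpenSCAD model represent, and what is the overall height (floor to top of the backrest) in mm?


A chair. The overall height is 963 mm.

A slab on four corner posts with a tall panel at the back — a chair. The seat slab sits at z = 400 with thickness 28, and the 535 mm backrest starts at the seat top, so the overall height is 400 + 28 + 535 = 963 mm.


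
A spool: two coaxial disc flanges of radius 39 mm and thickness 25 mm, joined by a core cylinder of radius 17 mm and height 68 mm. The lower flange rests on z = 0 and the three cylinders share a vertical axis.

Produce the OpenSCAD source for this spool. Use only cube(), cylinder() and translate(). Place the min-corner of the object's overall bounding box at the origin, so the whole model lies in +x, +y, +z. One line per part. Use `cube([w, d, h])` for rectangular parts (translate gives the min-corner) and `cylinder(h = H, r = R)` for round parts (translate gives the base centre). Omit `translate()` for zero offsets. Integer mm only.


translate([39, 39, 0]) cylinder(h = 25, r = 39);
translate([39, 39, 25]) cylinder(h = 68, r = 17);
translate([39, 39, 93]) cylinder(h = 25, r = 39);


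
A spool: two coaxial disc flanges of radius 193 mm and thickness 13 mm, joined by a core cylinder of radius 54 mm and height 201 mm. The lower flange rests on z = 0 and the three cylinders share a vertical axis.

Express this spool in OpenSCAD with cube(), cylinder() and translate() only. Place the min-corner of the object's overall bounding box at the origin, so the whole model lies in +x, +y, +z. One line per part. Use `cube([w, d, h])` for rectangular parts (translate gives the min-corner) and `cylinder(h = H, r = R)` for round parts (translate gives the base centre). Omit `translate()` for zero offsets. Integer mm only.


translate([193, 193, 0]) cylinder(h = 13, r = 193);
translate([193, 193, 13]) cylinder(h = 201, r = 54);
translate([193, 193, 214]) cylinder(h = 13, r = 193);


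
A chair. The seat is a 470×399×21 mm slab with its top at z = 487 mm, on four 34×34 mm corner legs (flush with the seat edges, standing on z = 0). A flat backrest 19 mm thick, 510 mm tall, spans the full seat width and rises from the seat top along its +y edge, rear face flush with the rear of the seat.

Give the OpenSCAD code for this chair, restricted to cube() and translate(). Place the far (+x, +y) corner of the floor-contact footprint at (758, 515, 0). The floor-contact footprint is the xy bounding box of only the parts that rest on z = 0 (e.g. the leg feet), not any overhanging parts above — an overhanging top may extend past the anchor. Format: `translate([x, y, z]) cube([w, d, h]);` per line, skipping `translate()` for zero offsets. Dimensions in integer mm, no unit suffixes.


translate([288, 116, 466]) cube([470, 399, 21]);
translate([288, 116, 0]) cube([34, 34, 466]);
translate([724, 116, 0]) cube([34, 34, 466]);
translate([288, 481, 0]) cube([34, 34, 466]);
translate([724, 481, 0]) cube([34, 34, 466]);
translate([288, 496, 487]) cube([470, 19, 510]);


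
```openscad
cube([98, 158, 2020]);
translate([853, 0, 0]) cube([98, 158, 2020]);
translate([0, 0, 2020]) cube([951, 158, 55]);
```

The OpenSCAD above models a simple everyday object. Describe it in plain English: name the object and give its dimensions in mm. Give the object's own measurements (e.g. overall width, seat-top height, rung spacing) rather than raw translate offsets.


A door frame. The clear opening is 755 mm wide and 2020 mm high. Two 98 mm wide jambs, 158 mm deep, stand either side of the opening from the floor to the top of the opening. A 55 mm thick head sits across the top of both jambs, spanning the full outside width of the frame.


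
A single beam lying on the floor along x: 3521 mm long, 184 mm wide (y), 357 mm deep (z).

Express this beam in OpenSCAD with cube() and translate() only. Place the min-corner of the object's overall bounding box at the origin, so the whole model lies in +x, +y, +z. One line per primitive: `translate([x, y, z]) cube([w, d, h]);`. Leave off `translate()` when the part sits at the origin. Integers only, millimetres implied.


cube([3521, 184, 357]);


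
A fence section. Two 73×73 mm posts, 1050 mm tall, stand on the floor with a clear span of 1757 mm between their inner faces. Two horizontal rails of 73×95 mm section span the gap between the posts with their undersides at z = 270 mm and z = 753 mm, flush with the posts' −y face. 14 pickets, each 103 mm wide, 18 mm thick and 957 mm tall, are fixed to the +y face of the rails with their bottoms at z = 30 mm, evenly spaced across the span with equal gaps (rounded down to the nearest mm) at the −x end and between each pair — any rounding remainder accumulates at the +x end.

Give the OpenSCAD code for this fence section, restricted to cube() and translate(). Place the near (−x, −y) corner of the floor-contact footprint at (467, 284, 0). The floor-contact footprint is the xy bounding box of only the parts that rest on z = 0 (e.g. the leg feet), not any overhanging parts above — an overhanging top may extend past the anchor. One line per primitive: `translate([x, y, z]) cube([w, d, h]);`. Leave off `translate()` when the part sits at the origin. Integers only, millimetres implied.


translate([467, 284, 0]) cube([73, 73, 1050]);
translate([2297, 284, 0]) cube([73, 73, 1050]);
translate([540, 284, 270]) cube([1757, 73, 95]);
translate([540, 284, 753]) cube([1757, 73, 95]);
translate([561, 357, 30]) cube([103, 18, 957]);
translate([685, 357, 30]) cube([103, 18, 957]);
translate([809, 357, 30]) cube([103, 18, 957]);
translate([933, 357, 30]) cube([103, 18, 957]);
translate([1057, 357, 30]) cube([103, 18, 957]);
translate([1181, 357, 30]) cube([103, 18, 957]);
translate([1305, 357, 30]) cube([103, 18, 957]);
translate([1429, 357, 30]) cube([103, 18, 957]);
translate([1553, 357, 30]) cube([103, 18, 957]);
translate([1677, 357, 30]) cube([103, 18, 957]);
translate([1801, 357, 30]) cube([103, 18, 957]);
translate([1925, 357, 30]) cube([103, 18, 957]);
translate([2049, 357, 30]) cube([103, 18, 957]);
translate([2173, 357, 30]) cube([103, 18, 957]);


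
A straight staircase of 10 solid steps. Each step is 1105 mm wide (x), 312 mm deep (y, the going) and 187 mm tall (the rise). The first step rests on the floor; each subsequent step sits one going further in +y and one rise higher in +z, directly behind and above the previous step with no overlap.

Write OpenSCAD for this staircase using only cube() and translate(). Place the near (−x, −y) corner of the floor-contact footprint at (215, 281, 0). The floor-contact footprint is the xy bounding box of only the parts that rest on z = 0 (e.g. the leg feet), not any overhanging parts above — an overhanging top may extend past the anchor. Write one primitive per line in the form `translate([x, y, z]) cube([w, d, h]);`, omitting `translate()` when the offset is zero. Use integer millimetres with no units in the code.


translate([215, 281, 0]) cube([1105, 312, 187]);
translate([215, 593, 187]) cube([1105, 312, 187]);
translate([215, 905, 374]) cube([1105, 312, 187]);
translate([215, 1217, 561]) cube([1105, 312, 187]);
translate([215, 1529, 748]) cube([1105, 312, 187]);
translate([215, 1841, 935]) cube([1105, 312, 187]);
translate([215, 2153, 1122]) cube([1105, 312, 187]);
translate([215, 2465, 1309]) cube([1105, 312, 187]);
translate([215, 2777, 1496]) cube([1105, 312, 187]);
translate([215, 3089, 1683]) cube([1105, 312, 187]);


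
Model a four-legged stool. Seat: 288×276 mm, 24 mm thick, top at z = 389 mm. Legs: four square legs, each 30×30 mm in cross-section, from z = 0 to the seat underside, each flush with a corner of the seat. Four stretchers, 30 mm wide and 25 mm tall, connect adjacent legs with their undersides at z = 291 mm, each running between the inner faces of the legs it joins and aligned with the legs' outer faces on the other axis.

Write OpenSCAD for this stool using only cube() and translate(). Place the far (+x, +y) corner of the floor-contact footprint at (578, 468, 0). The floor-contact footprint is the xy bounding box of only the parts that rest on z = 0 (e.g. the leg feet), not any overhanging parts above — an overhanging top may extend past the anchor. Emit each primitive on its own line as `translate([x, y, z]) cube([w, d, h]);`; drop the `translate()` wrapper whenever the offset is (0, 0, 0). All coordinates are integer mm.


translate([290, 192, 365]) cube([288, 276, 24]);
translate([290, 192, 0]) cube([30, 30, 365]);
translate([548, 192, 0]) cube([30, 30, 365]);
translate([290, 438, 0]) cube([30, 30, 365]);
translate([548, 438, 0]) cube([30, 30, 365]);
translate([320, 192, 291]) cube([228, 30, 25]);
translate([320, 438, 291]) cube([228, 30, 25]);
translate([290, 222, 291]) cube([30, 216, 25]);
translate([548, 222, 291]) cube([30, 216, 25]);


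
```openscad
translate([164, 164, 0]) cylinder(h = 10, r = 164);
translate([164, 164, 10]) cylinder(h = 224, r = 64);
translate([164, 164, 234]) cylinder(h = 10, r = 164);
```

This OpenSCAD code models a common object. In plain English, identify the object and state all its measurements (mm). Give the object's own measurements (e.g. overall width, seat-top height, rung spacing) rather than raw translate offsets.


A spool: two coaxial disc flanges of radius 164 mm and thickness 10 mm, joined by a core cylinder of radius 64 mm and height 224 mm. The lower flange rests on z = 0 and the three cylinders share a vertical axis.


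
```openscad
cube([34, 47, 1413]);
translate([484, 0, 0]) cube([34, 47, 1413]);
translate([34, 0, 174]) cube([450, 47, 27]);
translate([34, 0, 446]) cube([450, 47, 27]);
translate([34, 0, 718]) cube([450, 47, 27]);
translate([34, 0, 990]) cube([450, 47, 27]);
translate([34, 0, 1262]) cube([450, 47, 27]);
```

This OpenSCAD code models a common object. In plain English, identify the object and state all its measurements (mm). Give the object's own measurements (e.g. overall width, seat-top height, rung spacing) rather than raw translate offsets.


A straight ladder. Two 34×47 mm vertical rails, 1413 mm tall, stand 518 mm apart (outside-to-outside) with their front faces coplanar on the −y side. 5 rungs, each 47 mm deep and 27 mm tall, span between the inner faces of the rails, front faces flush with the rails. The lowest rung's underside is at z = 174 mm and rungs are spaced 272 mm apart (underside to underside).


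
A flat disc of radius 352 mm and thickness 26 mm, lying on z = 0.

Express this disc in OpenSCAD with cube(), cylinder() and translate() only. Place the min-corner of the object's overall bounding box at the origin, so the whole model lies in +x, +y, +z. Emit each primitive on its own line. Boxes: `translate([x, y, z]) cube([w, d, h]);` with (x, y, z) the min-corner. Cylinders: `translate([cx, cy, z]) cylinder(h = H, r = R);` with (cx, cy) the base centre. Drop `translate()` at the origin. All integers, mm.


translate([352, 352, 0]) cylinder(h = 26, r = 352);


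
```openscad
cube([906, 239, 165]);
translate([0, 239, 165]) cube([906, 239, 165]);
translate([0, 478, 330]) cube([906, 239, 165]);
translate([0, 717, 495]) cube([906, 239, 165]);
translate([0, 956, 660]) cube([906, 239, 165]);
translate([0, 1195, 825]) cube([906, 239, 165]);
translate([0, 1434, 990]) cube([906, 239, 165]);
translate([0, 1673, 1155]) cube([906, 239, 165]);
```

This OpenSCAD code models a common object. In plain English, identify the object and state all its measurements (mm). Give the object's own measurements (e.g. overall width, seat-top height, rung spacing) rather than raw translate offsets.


A straight staircase of 8 solid steps. Each step is 906 mm wide (x), 239 mm deep (y, the going) and 165 mm tall (the rise). The first step rests on the floor; each subsequent step sits one going further in +y and one rise higher in +z, directly behind and above the previous step with no overlap.


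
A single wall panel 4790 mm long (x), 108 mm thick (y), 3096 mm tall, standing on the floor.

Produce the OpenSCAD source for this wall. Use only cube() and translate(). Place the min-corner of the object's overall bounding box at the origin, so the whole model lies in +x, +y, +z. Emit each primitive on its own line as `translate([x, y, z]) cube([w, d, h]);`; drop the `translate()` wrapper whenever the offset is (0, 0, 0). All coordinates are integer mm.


cube([4790, 108, 3096]);


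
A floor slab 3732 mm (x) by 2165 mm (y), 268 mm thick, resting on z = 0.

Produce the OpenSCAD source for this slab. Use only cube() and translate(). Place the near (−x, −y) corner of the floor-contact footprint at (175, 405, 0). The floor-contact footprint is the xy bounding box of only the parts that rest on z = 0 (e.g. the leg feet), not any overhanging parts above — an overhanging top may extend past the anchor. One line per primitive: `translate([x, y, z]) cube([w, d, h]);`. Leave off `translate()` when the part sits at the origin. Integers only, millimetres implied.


translate([175, 405, 0]) cube([3732, 2165, 268]);


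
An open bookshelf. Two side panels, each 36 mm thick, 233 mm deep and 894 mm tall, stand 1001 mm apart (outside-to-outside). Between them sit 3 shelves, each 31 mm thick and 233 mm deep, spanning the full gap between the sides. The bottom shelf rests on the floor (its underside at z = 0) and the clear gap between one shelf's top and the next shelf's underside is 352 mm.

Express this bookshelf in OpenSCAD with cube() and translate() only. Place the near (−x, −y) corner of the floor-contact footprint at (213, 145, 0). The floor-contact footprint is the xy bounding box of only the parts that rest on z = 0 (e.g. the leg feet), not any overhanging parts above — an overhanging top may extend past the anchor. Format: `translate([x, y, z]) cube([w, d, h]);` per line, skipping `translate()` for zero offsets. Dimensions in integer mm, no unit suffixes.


translate([213, 145, 0]) cube([36, 233, 894]);
translate([1178, 145, 0]) cube([36, 233, 894]);
translate([249, 145, 0]) cube([929, 233, 31]);
translate([249, 145, 383]) cube([929, 233, 31]);
translate([249, 145, 766]) cube([929, 233, 31]);


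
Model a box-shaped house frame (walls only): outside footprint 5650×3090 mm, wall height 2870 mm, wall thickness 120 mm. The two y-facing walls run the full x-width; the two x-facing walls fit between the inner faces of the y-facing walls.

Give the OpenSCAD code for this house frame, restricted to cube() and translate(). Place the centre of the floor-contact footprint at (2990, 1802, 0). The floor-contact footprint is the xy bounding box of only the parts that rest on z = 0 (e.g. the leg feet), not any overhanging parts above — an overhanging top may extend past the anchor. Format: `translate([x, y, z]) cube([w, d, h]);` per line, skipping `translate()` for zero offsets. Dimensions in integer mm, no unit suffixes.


translate([165, 257, 0]) cube([5650, 120, 2870]);
translate([165, 3227, 0]) cube([5650, 120, 2870]);
translate([165, 377, 0]) cube([120, 2850, 2870]);
translate([5695, 377, 0]) cube([120, 2850, 2870]);


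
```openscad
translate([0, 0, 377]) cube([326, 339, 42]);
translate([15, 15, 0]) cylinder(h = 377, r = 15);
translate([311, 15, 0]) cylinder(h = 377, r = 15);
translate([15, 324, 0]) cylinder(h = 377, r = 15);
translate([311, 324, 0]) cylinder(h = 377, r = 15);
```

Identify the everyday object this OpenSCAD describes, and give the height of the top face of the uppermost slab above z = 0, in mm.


A stool. The seat height is 419 mm.

A 326×339×42 slab at z = 377 on four corner cylinders — a stool. The seat top is 377 + 42 = 419 mm.


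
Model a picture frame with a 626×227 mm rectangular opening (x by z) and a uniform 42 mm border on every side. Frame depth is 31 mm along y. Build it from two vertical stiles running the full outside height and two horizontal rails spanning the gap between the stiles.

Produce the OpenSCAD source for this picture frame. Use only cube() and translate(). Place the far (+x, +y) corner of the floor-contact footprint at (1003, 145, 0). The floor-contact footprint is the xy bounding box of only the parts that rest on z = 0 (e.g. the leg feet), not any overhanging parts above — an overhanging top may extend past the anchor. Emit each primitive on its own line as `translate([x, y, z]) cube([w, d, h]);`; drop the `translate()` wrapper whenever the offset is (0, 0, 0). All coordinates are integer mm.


translate([293, 114, 0]) cube([42, 31, 311]);
translate([961, 114, 0]) cube([42, 31, 311]);
translate([335, 114, 0]) cube([626, 31, 42]);
translate([335, 114, 269]) cube([626, 31, 42]);


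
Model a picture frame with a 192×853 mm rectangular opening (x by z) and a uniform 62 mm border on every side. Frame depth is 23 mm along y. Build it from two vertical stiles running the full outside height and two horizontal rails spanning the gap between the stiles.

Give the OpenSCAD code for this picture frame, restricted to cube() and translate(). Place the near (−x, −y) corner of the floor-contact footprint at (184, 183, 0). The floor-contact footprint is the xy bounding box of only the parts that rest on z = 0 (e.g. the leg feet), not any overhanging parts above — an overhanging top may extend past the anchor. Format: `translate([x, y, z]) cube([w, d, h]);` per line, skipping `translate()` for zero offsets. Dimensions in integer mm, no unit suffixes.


translate([184, 183, 0]) cube([62, 23, 977]);
translate([438, 183, 0]) cube([62, 23, 977]);
translate([246, 183, 0]) cube([192, 23, 62]);
translate([246, 183, 915]) cube([192, 23, 62]);


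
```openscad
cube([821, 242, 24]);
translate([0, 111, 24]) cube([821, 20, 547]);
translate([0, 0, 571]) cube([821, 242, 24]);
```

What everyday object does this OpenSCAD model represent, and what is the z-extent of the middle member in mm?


An I-beam. The web height is 547 mm.

Two wide flanges with a thin centred web — an I-beam. Overall 595 mm minus two 24 mm flanges gives a web of 595 − 2·24 = 547 mm.


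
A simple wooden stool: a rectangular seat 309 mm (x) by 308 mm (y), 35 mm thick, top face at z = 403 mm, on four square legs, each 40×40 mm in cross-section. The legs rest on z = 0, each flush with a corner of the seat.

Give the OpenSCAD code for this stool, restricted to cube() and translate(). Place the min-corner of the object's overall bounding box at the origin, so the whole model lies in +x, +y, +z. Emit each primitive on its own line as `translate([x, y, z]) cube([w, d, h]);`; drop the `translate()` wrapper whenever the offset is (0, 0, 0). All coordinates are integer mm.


translate([0, 0, 368]) cube([309, 308, 35]);
cube([40, 40, 368]);
translate([269, 0, 0]) cube([40, 40, 368]);
translate([0, 268, 0]) cube([40, 40, 368]);
translate([269, 268, 0]) cube([40, 40, 368]);


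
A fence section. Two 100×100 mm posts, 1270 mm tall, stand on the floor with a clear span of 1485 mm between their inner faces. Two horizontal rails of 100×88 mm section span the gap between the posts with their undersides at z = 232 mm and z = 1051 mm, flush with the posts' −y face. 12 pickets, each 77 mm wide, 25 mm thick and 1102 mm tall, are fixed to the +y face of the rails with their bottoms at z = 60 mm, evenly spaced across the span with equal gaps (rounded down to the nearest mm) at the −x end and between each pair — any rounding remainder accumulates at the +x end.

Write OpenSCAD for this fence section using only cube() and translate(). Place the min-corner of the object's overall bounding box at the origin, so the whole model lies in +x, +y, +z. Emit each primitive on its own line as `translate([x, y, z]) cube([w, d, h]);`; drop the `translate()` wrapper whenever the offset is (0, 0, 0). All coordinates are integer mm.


cube([100, 100, 1270]);
translate([1585, 0, 0]) cube([100, 100, 1270]);
translate([100, 0, 232]) cube([1485, 100, 88]);
translate([100, 0, 1051]) cube([1485, 100, 88]);
translate([143, 100, 60]) cube([77, 25, 1102]);
translate([263, 100, 60]) cube([77, 25, 1102]);
translate([383, 100, 60]) cube([77, 25, 1102]);
translate([503, 100, 60]) cube([77, 25, 1102]);
translate([623, 100, 60]) cube([77, 25, 1102]);
translate([743, 100, 60]) cube([77, 25, 1102]);
translate([863, 100, 60]) cube([77, 25, 1102]);
translate([983, 100, 60]) cube([77, 25, 1102]);
translate([1103, 100, 60]) cube([77, 25, 1102]);
translate([1223, 100, 60]) cube([77, 25, 1102]);
translate([1343, 100, 60]) cube([77, 25, 1102]);
translate([1463, 100, 60]) cube([77, 25, 1102]);


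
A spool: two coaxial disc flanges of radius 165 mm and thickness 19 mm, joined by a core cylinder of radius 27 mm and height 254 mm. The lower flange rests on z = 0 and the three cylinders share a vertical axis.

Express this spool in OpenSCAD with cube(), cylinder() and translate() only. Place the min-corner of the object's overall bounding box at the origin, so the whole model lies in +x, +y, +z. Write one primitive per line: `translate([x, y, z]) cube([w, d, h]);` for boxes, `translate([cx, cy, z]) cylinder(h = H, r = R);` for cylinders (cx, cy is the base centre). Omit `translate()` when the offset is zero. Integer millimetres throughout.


translate([165, 165, 0]) cylinder(h = 19, r = 165);
translate([165, 165, 19]) cylinder(h = 254, r = 27);
translate([165, 165, 273]) cylinder(h = 19, r = 165);
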